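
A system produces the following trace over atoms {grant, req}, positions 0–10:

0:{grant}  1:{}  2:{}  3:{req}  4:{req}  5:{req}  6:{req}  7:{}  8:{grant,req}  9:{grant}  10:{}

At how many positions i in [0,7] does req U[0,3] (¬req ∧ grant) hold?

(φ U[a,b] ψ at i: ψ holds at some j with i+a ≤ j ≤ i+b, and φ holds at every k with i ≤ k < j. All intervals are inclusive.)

1

Evaluate at each i in [0,7]:
  i=0: ✓ (rhs at j=0)
  i=1: ✗ (no rhs in [1,4])
  i=2: ✗ (no rhs in [2,5])
  i=3: ✗ (no rhs in [3,6])
  i=4: ✗ (no rhs in [4,7])
  i=5: ✗ (no rhs in [5,8])
  i=6: ✗ (lhs fails at k=7 before rhs at j=9)
  i=7: ✗ (lhs fails at k=7 before rhs at j=9)
Positions where it holds: {0} → 1.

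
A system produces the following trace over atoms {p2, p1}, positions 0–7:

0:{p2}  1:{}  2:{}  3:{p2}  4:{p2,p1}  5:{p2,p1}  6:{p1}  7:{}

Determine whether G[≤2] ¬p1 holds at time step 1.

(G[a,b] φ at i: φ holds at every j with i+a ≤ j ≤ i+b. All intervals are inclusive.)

Check ¬p1 at every j in [1,3]:
  j=1: true
  j=2: true
  j=3: true
All positions satisfy it → formula holds.

True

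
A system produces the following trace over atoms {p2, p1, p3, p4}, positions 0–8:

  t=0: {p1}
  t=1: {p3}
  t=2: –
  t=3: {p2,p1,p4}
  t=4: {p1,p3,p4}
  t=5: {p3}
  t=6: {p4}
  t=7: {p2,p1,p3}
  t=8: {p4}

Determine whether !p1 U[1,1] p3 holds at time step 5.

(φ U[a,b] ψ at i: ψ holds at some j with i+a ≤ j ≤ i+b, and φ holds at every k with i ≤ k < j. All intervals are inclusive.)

No

Need some j in [6,6] with p3, and !p1 at every k in [5,j-1].
  j=6: p3 false.
No j in the window works → until fails.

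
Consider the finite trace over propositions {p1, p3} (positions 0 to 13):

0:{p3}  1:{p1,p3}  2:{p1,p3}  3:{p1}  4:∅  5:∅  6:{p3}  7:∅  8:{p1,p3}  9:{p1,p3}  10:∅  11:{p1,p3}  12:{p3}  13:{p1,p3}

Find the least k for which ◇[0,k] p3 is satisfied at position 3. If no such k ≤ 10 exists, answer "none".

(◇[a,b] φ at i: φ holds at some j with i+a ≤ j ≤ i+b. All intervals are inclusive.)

3

Scan j = 3,4,… for p3:
  j=3: fails
  j=4: fails
  j=5: fails
  j=6: holds
First hit at j=6, so smallest k = 6-3 = 3.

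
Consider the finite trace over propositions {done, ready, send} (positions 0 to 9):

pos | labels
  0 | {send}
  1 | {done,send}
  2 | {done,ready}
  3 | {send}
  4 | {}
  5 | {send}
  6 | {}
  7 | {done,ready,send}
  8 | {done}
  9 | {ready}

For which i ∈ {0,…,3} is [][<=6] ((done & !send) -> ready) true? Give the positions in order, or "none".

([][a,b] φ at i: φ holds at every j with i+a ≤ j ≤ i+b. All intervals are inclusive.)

0, 1

Evaluate at each i in [0,3]:
  i=0: ✓ (all of [0,6])
  i=1: ✓ (all of [1,7])
  i=2: ✗ (fails at j=8)
  i=3: ✗ (fails at j=8)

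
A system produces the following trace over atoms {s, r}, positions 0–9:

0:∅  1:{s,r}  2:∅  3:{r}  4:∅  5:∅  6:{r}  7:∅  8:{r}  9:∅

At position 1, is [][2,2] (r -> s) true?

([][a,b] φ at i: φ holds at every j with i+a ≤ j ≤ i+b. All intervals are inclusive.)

Check (r -> s) at every j in [3,3]:
  j=3: antecedent true; consequent false → ✗
Fails at j=3 → formula fails.

False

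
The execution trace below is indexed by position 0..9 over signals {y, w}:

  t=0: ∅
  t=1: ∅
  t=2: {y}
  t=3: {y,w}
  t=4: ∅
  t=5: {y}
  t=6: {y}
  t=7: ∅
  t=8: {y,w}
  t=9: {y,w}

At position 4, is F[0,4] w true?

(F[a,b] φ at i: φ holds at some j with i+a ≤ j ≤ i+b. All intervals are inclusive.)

Holds

Check w at each j in [4,8]:
  j=4: false
  j=5: false
  j=6: false
  j=7: false
  j=8: true
Found at j=8 → formula holds.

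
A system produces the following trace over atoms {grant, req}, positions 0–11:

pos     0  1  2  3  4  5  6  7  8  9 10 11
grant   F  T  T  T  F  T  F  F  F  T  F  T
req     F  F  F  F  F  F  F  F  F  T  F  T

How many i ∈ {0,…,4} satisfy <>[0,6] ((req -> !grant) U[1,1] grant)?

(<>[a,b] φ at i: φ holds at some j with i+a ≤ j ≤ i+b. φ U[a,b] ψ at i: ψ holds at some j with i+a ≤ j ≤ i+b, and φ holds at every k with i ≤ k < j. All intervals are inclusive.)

5

Evaluate at each i in [0,4]:
  i=0: ✓ (witness j=0)
  i=1: ✓ (witness j=1)
  i=2: ✓ (witness j=2)
  i=3: ✓ (witness j=4)
  i=4: ✓ (witness j=4)
Positions where it holds: {0, 1, 2, 3, 4} → 5.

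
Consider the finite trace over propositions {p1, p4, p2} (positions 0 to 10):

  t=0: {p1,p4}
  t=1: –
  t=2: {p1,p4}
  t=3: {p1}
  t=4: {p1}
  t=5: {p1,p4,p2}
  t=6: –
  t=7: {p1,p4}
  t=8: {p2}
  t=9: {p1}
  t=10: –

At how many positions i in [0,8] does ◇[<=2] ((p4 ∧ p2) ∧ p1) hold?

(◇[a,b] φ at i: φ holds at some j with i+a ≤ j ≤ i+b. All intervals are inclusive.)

3

Evaluate at each i in [0,8]:
  i=0: ✗ (none in [0,2])
  i=1: ✗ (none in [1,3])
  i=2: ✗ (none in [2,4])
  i=3: ✓ (witness j=5)
  i=4: ✓ (witness j=5)
  i=5: ✓ (witness j=5)
  i=6: ✗ (none in [6,8])
  i=7: ✗ (none in [7,9])
  i=8: ✗ (none in [8,10])
Positions where it holds: {3, 4, 5} → 3.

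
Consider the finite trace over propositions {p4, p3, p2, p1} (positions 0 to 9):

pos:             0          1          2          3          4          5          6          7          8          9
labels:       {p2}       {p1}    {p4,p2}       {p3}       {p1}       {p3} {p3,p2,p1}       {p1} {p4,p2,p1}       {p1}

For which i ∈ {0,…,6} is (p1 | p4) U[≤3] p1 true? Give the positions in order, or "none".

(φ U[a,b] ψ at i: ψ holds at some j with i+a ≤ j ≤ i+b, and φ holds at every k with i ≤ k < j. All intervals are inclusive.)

Evaluate at each i in [0,6]:
  i=0: ✗ (lhs fails at k=0 before rhs at j=1)
  i=1: ✓ (rhs at j=1)
  i=2: ✗ (lhs fails at k=3 before rhs at j=4)
  i=3: ✗ (lhs fails at k=3 before rhs at j=4)
  i=4: ✓ (rhs at j=4)
  i=5: ✗ (lhs fails at k=5 before rhs at j=6)
  i=6: ✓ (rhs at j=6)

1, 4, 6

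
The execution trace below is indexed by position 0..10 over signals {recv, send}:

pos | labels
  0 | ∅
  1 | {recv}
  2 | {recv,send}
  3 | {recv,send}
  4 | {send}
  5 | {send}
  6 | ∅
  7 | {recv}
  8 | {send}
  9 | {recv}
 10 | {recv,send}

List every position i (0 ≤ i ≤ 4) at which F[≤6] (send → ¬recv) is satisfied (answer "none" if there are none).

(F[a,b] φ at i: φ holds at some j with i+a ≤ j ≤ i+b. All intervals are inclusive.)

Evaluate at each i in [0,4]:
  i=0: ✓ (witness j=0)
  i=1: ✓ (witness j=1)
  i=2: ✓ (witness j=4)
  i=3: ✓ (witness j=4)
  i=4: ✓ (witness j=4)

0, 1, 2, 3, 4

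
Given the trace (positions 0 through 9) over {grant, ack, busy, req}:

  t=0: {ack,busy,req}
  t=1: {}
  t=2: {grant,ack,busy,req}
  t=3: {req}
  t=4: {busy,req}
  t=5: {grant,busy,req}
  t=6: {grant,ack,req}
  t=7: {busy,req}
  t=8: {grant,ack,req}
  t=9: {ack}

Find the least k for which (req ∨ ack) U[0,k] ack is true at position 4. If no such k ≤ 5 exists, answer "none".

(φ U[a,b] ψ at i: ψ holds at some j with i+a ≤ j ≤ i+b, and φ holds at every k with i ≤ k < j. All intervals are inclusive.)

2

Need earliest j ≥ 4 with ack, and (req ∨ ack) at every k in [4,j-1].
  j=4: rhs fails.
  j=5: rhs fails.
  j=6: rhs holds; lhs holds on [4,5]. k = 2.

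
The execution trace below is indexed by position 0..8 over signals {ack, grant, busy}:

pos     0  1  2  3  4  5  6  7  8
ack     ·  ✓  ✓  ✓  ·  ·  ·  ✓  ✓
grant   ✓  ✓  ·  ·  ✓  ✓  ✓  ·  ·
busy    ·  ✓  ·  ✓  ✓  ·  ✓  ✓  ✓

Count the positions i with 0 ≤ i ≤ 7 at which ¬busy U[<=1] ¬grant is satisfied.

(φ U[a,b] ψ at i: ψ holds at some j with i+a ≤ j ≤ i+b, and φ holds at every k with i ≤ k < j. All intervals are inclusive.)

Evaluate at each i in [0,7]:
  i=0: ✗ (no rhs in [0,1])
  i=1: ✗ (lhs fails at k=1 before rhs at j=2)
  i=2: ✓ (rhs at j=2)
  i=3: ✓ (rhs at j=3)
  i=4: ✗ (no rhs in [4,5])
  i=5: ✗ (no rhs in [5,6])
  i=6: ✗ (lhs fails at k=6 before rhs at j=7)
  i=7: ✓ (rhs at j=7)
Positions where it holds: {2, 3, 7} → 3.

3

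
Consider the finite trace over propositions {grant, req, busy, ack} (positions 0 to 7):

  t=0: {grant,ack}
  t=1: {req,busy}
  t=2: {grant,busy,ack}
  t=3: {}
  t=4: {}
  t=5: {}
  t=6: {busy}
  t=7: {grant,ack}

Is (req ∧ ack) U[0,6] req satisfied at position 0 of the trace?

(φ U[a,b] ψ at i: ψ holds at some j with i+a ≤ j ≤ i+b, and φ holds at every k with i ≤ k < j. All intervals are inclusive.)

Need some j in [0,6] with req, and (req ∧ ack) at every k in [0,j-1].
  j=0: req false.
  j=1: req holds, but (req ∧ ack) fails at k=0 → not this j.
  j=2: req false.
  j=3: req false.
  j=4: req false.
  j=5: req false.
  j=6: req false.
No j in the window works → until fails.

No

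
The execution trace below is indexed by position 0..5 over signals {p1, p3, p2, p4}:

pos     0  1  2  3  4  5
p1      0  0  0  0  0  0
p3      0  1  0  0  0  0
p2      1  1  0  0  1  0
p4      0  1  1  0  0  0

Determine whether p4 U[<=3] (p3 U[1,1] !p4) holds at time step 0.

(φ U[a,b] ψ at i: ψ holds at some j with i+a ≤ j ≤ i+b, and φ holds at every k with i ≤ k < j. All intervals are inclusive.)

Need some j in [0,3] with (p3 U[1,1] !p4), and p4 at every k in [0,j-1].
  j=0: (p3 U[1,1] !p4) — fails.
  j=1: (p3 U[1,1] !p4) — fails.
  j=2: (p3 U[1,1] !p4) — fails.
  j=3: (p3 U[1,1] !p4) — fails.
No j in the window works → until fails.

Does not hold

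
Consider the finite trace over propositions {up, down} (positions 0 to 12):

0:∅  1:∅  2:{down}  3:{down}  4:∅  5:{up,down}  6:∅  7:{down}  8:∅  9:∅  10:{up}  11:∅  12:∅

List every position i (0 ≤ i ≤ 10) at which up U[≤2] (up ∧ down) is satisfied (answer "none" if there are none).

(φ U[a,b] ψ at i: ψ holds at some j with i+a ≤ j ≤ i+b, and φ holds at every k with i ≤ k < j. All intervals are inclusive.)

Evaluate at each i in [0,10]:
  i=0: ✗ (no rhs in [0,2])
  i=1: ✗ (no rhs in [1,3])
  i=2: ✗ (no rhs in [2,4])
  i=3: ✗ (lhs fails at k=3 before rhs at j=5)
  i=4: ✗ (lhs fails at k=4 before rhs at j=5)
  i=5: ✓ (rhs at j=5)
  i=6: ✗ (no rhs in [6,8])
  i=7: ✗ (no rhs in [7,9])
  i=8: ✗ (no rhs in [8,10])
  i=9: ✗ (no rhs in [9,11])
  i=10: ✗ (no rhs in [10,12])

5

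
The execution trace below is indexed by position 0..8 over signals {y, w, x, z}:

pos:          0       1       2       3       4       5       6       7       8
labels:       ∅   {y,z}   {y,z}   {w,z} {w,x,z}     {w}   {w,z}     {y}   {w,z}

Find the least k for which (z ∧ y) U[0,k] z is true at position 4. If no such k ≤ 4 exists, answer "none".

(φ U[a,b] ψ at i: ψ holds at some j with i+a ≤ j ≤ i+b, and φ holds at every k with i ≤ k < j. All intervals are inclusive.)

Need earliest j ≥ 4 with z, and (z ∧ y) at every k in [4,j-1].
  j=4: rhs holds (empty prefix). k = 0.

0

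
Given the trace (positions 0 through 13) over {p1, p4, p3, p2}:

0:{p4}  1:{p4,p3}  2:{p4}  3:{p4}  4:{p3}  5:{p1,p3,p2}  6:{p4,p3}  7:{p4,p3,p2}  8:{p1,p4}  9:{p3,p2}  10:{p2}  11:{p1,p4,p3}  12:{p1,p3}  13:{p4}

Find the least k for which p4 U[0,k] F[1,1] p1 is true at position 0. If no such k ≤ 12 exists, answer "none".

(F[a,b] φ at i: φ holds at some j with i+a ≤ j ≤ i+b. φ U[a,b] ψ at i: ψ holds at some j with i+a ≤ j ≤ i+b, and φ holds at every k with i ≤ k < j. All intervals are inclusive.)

Need earliest j ≥ 0 with F[1,1] p1, and p4 at every k in [0,j-1].
  j=0: rhs fails.
  j=1: rhs fails.
  j=2: rhs fails.
  j=3: rhs fails.
  j=4: rhs holds; lhs holds on [0,3]. k = 4.

4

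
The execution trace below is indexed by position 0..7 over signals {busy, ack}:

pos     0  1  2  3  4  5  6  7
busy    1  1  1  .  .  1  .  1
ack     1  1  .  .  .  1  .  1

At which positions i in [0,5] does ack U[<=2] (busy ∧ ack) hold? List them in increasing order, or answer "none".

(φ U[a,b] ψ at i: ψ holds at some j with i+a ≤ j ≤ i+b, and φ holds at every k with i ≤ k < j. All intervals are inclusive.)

Evaluate at each i in [0,5]:
  i=0: ✓ (rhs at j=0)
  i=1: ✓ (rhs at j=1)
  i=2: ✗ (no rhs in [2,4])
  i=3: ✗ (lhs fails at k=3 before rhs at j=5)
  i=4: ✗ (lhs fails at k=4 before rhs at j=5)
  i=5: ✓ (rhs at j=5)

0, 1, 5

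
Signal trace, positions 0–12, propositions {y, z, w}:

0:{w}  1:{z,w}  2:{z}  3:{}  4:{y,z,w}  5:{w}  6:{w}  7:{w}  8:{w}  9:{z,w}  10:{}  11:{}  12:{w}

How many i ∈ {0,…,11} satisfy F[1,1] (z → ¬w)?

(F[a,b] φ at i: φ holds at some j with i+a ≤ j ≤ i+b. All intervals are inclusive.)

Evaluate at each i in [0,11]:
  i=0: ✗ (none in [1,1])
  i=1: ✓ (witness j=2)
  i=2: ✓ (witness j=3)
  i=3: ✗ (none in [4,4])
  i=4: ✓ (witness j=5)
  i=5: ✓ (witness j=6)
  i=6: ✓ (witness j=7)
  i=7: ✓ (witness j=8)
  i=8: ✗ (none in [9,9])
  i=9: ✓ (witness j=10)
  i=10: ✓ (witness j=11)
  i=11: ✓ (witness j=12)
Positions where it holds: {1, 2, 4, 5, 6, 7, 9, 10, 11} → 9.

9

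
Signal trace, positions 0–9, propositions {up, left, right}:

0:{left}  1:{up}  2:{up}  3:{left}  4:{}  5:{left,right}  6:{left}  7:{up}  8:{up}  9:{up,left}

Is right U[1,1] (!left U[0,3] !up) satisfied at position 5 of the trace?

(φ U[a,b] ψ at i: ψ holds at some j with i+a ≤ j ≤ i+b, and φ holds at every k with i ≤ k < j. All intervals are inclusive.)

Need some j in [6,6] with (!left U[0,3] !up), and right at every k in [5,j-1].
  j=6: (!left U[0,3] !up) holds; right holds at every k in [5,5] → satisfied.

Yes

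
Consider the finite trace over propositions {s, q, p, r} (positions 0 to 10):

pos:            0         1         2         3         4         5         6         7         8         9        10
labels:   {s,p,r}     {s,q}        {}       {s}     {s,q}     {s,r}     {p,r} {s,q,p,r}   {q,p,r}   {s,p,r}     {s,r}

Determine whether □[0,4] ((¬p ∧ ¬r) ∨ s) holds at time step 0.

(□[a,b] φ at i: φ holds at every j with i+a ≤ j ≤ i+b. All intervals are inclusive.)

True

Check ((¬p ∧ ¬r) ∨ s) at every j in [0,4]:
  j=0: true
  j=1: true
  j=2: true
  j=3: true
  j=4: true
All positions satisfy it → formula holds.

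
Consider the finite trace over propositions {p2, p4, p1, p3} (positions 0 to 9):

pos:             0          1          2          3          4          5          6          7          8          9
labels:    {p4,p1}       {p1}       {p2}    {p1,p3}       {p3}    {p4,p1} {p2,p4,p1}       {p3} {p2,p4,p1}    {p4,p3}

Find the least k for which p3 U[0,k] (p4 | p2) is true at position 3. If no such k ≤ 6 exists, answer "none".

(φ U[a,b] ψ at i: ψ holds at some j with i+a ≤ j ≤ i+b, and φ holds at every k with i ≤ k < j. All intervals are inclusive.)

2

Need earliest j ≥ 3 with (p4 | p2), and p3 at every k in [3,j-1].
  j=3: rhs fails.
  j=4: rhs fails.
  j=5: rhs holds; lhs holds on [3,4]. k = 2.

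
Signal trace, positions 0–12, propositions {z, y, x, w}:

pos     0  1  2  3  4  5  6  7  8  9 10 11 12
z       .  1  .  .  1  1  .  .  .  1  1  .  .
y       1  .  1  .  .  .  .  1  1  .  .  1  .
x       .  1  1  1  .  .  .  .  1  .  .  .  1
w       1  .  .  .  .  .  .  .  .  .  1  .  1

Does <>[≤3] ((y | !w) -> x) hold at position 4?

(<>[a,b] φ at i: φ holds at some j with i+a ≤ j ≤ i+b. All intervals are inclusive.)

Check ((y | !w) -> x) at each j in [4,7]:
  j=4: false
  j=5: false
  j=6: false
  j=7: false
No position in the window satisfies it → formula fails.

False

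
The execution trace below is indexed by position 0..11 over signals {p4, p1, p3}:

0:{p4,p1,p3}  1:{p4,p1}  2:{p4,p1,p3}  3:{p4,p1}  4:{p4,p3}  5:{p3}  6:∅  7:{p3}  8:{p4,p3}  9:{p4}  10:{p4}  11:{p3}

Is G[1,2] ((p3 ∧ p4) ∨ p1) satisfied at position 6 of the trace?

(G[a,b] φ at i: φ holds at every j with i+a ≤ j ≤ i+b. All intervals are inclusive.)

Check ((p3 ∧ p4) ∨ p1) at every j in [7,8]:
  j=7: false
  j=8: true
Fails at j=7 → formula fails.

Does not hold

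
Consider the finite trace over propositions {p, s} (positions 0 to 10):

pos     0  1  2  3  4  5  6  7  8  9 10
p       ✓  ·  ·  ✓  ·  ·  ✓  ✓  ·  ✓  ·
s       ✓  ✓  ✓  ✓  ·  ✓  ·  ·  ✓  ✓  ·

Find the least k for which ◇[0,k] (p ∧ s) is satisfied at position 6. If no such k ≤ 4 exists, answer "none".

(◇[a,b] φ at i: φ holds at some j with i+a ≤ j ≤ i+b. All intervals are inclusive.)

3

Scan j = 6,7,… for (p ∧ s):
  j=6: fails
  j=7: fails
  j=8: fails
  j=9: holds
First hit at j=9, so smallest k = 9-6 = 3.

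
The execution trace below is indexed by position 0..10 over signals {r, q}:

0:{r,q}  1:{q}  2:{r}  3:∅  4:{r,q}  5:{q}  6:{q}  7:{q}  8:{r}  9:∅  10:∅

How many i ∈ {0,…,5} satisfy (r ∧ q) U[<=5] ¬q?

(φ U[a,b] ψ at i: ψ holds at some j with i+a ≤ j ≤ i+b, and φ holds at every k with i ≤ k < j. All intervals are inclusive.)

Evaluate at each i in [0,5]:
  i=0: ✗ (lhs fails at k=1 before rhs at j=2)
  i=1: ✗ (lhs fails at k=1 before rhs at j=2)
  i=2: ✓ (rhs at j=2)
  i=3: ✓ (rhs at j=3)
  i=4: ✗ (lhs fails at k=5 before rhs at j=8)
  i=5: ✗ (lhs fails at k=5 before rhs at j=8)
Positions where it holds: {2, 3} → 2.

2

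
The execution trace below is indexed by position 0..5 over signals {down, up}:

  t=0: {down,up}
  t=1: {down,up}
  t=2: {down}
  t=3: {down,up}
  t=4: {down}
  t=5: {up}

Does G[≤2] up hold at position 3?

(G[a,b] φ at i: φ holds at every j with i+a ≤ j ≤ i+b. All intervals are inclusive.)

False

Check up at every j in [3,5]:
  j=3: true
  j=4: false
  j=5: true
Fails at j=4 → formula fails.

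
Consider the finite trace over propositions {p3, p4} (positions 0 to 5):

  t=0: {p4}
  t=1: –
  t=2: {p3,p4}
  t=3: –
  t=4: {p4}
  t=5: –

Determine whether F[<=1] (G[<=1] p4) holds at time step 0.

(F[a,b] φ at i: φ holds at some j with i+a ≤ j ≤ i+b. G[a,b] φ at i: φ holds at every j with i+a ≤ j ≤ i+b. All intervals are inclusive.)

False

Check G[<=1] p4 at each j in [0,1]:
  j=0: fails at 1
  j=1: fails at 1
No position in the window satisfies it → formula fails.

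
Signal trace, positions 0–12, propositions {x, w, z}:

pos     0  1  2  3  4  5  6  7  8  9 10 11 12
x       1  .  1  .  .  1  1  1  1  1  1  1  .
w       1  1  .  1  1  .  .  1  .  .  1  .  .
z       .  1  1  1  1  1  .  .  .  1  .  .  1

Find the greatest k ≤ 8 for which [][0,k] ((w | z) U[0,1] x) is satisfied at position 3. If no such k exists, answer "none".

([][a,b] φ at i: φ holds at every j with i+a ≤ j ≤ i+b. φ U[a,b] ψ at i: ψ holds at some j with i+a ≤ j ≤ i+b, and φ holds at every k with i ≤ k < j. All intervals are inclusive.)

none

((w | z) U[0,1] x) must hold from j=3 onward; find where it first fails.
  j=3: fails → no k works.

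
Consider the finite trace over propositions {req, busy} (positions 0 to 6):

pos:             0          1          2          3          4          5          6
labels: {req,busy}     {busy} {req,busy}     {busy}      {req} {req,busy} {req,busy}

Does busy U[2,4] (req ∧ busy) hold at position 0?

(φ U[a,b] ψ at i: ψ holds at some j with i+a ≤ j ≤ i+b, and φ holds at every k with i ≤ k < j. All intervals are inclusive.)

Holds

Need some j in [2,4] with (req ∧ busy), and busy at every k in [0,j-1].
  j=2: (req ∧ busy) holds; busy holds at every k in [0,1] → satisfied.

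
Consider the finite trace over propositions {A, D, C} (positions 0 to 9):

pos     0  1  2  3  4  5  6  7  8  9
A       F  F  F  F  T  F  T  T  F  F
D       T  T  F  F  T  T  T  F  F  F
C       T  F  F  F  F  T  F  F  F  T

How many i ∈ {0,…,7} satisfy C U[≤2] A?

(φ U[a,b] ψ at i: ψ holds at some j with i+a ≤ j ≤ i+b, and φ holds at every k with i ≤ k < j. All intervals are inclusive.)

Evaluate at each i in [0,7]:
  i=0: ✗ (no rhs in [0,2])
  i=1: ✗ (no rhs in [1,3])
  i=2: ✗ (lhs fails at k=2 before rhs at j=4)
  i=3: ✗ (lhs fails at k=3 before rhs at j=4)
  i=4: ✓ (rhs at j=4)
  i=5: ✓ (rhs at j=6; lhs holds on [5,5])
  i=6: ✓ (rhs at j=6)
  i=7: ✓ (rhs at j=7)
Positions where it holds: {4, 5, 6, 7} → 4.

4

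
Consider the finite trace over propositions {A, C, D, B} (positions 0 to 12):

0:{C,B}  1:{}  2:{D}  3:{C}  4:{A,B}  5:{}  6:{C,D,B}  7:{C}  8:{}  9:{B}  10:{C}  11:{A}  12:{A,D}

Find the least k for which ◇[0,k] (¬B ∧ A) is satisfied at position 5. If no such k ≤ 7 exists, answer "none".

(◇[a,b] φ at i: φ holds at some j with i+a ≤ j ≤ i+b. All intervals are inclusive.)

Scan j = 5,6,… for (¬B ∧ A):
  j=5: fails
  j=6: fails
  j=7: fails
  j=8: fails
  j=9: fails
  j=10: fails
  j=11: holds
First hit at j=11, so smallest k = 11-5 = 6.

6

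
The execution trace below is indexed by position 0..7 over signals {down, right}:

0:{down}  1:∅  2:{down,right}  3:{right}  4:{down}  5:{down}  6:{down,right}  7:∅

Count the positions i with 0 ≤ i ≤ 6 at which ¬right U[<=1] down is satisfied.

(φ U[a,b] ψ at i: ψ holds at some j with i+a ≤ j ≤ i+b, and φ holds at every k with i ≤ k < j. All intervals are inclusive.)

Evaluate at each i in [0,6]:
  i=0: ✓ (rhs at j=0)
  i=1: ✓ (rhs at j=2; lhs holds on [1,1])
  i=2: ✓ (rhs at j=2)
  i=3: ✗ (lhs fails at k=3 before rhs at j=4)
  i=4: ✓ (rhs at j=4)
  i=5: ✓ (rhs at j=5)
  i=6: ✓ (rhs at j=6)
Positions where it holds: {0, 1, 2, 4, 5, 6} → 6.

6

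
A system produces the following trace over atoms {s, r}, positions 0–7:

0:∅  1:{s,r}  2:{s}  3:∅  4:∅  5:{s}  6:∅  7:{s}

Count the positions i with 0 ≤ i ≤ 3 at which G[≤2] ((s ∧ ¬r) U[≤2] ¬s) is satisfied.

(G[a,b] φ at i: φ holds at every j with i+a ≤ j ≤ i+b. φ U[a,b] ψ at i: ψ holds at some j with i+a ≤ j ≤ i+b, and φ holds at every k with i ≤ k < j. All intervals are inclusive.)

Evaluate at each i in [0,3]:
  i=0: ✗ (fails at j=1)
  i=1: ✗ (fails at j=1)
  i=2: ✓ (all of [2,4])
  i=3: ✓ (all of [3,5])
Positions where it holds: {2, 3} → 2.

2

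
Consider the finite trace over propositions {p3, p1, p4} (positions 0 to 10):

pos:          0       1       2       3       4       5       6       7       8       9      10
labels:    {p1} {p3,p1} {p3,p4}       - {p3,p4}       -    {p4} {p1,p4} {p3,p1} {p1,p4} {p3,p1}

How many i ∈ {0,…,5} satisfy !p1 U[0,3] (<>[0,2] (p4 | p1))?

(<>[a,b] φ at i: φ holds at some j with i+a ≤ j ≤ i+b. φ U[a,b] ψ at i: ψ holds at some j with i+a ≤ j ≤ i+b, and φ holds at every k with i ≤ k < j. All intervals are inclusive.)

6

Evaluate at each i in [0,5]:
  i=0: ✓ (rhs at j=0)
  i=1: ✓ (rhs at j=1)
  i=2: ✓ (rhs at j=2)
  i=3: ✓ (rhs at j=3)
  i=4: ✓ (rhs at j=4)
  i=5: ✓ (rhs at j=5)
Positions where it holds: {0, 1, 2, 3, 4, 5} → 6.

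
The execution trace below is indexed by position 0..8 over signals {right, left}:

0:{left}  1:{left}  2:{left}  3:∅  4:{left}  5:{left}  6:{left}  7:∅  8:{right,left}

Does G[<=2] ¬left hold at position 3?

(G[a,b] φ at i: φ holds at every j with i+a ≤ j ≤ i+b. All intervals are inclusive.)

Does not hold

Check ¬left at every j in [3,5]:
  j=3: true
  j=4: false
  j=5: false
Fails at j=4 → formula fails.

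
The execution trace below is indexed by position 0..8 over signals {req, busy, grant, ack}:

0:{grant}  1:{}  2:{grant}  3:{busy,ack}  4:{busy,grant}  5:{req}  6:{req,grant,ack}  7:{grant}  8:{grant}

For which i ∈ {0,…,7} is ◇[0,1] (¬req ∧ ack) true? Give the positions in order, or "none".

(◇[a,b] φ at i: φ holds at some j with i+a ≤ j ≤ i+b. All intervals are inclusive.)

Evaluate at each i in [0,7]:
  i=0: ✗ (none in [0,1])
  i=1: ✗ (none in [1,2])
  i=2: ✓ (witness j=3)
  i=3: ✓ (witness j=3)
  i=4: ✗ (none in [4,5])
  i=5: ✗ (none in [5,6])
  i=6: ✗ (none in [6,7])
  i=7: ✗ (none in [7,8])

2, 3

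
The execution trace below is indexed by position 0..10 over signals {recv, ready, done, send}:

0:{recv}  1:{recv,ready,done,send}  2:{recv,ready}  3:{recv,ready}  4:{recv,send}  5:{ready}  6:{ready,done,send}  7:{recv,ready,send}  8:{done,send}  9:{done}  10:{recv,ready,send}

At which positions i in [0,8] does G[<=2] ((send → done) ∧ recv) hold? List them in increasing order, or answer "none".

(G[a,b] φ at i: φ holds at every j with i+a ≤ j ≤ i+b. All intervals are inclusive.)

0, 1

Evaluate at each i in [0,8]:
  i=0: ✓ (all of [0,2])
  i=1: ✓ (all of [1,3])
  i=2: ✗ (fails at j=4)
  i=3: ✗ (fails at j=4)
  i=4: ✗ (fails at j=4)
  i=5: ✗ (fails at j=5)
  i=6: ✗ (fails at j=6)
  i=7: ✗ (fails at j=7)
  i=8: ✗ (fails at j=8)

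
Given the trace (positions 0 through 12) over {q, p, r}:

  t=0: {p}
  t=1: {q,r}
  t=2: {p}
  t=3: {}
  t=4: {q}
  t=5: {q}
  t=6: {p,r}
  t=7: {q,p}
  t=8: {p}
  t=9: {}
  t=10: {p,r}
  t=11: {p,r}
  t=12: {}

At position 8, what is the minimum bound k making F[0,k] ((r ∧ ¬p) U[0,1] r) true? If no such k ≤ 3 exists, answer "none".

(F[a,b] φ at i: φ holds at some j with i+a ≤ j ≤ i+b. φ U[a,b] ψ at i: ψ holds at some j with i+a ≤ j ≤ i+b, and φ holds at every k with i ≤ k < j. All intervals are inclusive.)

Scan j = 8,9,… for ((r ∧ ¬p) U[0,1] r):
  j=8: fails
  j=9: fails
  j=10: holds
First hit at j=10, so smallest k = 10-8 = 2.

2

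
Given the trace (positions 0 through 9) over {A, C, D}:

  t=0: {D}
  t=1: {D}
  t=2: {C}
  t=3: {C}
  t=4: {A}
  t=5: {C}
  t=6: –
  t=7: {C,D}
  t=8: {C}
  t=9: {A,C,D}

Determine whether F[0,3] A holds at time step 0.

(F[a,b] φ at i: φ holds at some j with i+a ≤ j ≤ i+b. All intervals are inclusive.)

Does not hold

Check A at each j in [0,3]:
  j=0: false
  j=1: false
  j=2: false
  j=3: false
No position in the window satisfies it → formula fails.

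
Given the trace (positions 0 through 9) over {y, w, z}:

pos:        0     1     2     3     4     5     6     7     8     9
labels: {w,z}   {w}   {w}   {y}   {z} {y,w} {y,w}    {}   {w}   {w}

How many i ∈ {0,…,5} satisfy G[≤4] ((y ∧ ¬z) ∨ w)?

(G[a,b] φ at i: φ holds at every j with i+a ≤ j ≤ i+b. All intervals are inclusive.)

0

Evaluate at each i in [0,5]:
  i=0: ✗ (fails at j=4)
  i=1: ✗ (fails at j=4)
  i=2: ✗ (fails at j=4)
  i=3: ✗ (fails at j=4)
  i=4: ✗ (fails at j=4)
  i=5: ✗ (fails at j=7)
Positions where it holds: {} → 0.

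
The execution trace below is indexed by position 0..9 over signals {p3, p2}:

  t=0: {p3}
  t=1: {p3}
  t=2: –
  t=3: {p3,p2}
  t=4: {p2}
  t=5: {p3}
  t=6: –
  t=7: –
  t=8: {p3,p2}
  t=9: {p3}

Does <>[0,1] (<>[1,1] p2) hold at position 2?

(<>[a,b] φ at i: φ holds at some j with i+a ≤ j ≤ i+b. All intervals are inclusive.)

Holds

Check <>[1,1] p2 at each j in [2,3]:
  j=2: holds (witness at 3)
  j=3: holds (witness at 4)
Found at j=2 → formula holds.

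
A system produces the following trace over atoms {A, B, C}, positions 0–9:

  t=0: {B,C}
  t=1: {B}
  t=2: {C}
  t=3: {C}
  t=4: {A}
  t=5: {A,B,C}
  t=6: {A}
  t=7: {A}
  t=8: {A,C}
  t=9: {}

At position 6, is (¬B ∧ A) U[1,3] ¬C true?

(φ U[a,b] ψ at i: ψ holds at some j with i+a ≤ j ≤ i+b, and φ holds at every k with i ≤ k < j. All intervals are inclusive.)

True

Need some j in [7,9] with ¬C, and (¬B ∧ A) at every k in [6,j-1].
  j=7: ¬C holds; (¬B ∧ A) holds at every k in [6,6] → satisfied.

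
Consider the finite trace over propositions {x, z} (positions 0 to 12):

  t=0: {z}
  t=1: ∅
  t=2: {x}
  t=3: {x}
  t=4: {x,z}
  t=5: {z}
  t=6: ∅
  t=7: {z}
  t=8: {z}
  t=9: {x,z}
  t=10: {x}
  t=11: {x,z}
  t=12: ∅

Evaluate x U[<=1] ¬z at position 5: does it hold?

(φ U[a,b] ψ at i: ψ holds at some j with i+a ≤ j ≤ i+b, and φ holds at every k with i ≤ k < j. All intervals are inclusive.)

Does not hold

Need some j in [5,6] with ¬z, and x at every k in [5,j-1].
  j=5: ¬z false.
  j=6: ¬z holds, but x fails at k=5 → not this j.
No j in the window works → until fails.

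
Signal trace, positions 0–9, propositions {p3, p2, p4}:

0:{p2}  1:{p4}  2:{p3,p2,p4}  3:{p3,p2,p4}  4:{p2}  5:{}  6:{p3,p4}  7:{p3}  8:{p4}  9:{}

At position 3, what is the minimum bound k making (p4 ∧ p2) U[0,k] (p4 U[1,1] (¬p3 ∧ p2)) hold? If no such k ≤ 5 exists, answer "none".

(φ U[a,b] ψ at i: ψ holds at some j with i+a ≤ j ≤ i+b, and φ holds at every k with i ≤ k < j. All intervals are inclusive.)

0

Need earliest j ≥ 3 with (p4 U[1,1] (¬p3 ∧ p2)), and (p4 ∧ p2) at every k in [3,j-1].
  j=3: rhs holds (empty prefix). k = 0.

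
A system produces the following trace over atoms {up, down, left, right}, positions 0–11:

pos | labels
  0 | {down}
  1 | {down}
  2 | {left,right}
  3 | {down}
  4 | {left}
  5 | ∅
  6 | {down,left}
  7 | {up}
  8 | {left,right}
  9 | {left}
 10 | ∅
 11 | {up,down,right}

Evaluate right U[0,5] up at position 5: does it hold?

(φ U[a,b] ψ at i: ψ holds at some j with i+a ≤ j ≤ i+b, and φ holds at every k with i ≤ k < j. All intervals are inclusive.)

No

Need some j in [5,10] with up, and right at every k in [5,j-1].
  j=5: up false.
  j=6: up false.
  j=7: up holds, but right fails at k=5 → not this j.
  j=8: up false.
  j=9: up false.
  j=10: up false.
No j in the window works → until fails.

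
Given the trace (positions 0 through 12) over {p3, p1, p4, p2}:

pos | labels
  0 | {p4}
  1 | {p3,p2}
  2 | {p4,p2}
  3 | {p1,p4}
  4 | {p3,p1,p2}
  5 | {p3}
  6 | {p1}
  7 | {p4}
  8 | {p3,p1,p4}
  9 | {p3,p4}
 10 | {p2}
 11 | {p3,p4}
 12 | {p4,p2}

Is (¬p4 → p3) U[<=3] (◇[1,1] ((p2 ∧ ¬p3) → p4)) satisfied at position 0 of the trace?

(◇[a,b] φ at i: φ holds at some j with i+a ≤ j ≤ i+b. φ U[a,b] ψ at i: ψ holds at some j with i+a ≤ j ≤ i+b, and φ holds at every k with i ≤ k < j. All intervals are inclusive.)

Need some j in [0,3] with ◇[1,1] ((p2 ∧ ¬p3) → p4), and (¬p4 → p3) at every k in [0,j-1].
  j=0: ◇[1,1] ((p2 ∧ ¬p3) → p4) holds; no prefix to check → satisfied.

True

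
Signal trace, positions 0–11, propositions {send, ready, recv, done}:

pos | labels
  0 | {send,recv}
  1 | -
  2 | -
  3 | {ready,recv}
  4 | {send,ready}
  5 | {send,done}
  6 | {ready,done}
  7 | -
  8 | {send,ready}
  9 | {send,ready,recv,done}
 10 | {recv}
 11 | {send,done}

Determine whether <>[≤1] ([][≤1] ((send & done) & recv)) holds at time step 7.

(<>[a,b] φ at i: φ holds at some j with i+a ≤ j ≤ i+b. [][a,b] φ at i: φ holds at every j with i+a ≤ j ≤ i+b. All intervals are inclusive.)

Does not hold

Check [][≤1] ((send & done) & recv) at each j in [7,8]:
  j=7: fails at 7
  j=8: fails at 8
No position in the window satisfies it → formula fails.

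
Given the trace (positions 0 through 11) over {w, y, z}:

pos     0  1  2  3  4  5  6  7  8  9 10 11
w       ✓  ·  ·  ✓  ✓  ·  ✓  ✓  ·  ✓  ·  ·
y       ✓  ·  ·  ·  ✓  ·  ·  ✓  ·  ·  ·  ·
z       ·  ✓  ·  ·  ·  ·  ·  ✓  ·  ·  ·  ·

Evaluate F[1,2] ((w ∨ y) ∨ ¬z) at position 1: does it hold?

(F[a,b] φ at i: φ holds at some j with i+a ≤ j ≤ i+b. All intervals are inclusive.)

Check ((w ∨ y) ∨ ¬z) at each j in [2,3]:
  j=2: true
  j=3: true
Found at j=2 → formula holds.

True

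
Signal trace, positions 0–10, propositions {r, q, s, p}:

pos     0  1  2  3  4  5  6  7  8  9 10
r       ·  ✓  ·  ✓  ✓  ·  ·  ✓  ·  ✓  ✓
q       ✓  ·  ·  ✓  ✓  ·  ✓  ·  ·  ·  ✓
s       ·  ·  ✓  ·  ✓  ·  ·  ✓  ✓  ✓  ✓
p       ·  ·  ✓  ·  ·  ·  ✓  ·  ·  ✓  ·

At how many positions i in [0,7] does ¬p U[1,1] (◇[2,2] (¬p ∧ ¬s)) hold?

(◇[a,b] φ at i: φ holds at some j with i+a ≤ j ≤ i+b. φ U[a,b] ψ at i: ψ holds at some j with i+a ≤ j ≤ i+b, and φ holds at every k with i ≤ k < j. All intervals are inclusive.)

Evaluate at each i in [0,7]:
  i=0: ✓ (rhs at j=1; lhs holds on [0,0])
  i=1: ✗ (no rhs in [2,2])
  i=2: ✗ (lhs fails at k=2 before rhs at j=3)
  i=3: ✗ (no rhs in [4,4])
  i=4: ✗ (no rhs in [5,5])
  i=5: ✗ (no rhs in [6,6])
  i=6: ✗ (no rhs in [7,7])
  i=7: ✗ (no rhs in [8,8])
Positions where it holds: {0} → 1.

1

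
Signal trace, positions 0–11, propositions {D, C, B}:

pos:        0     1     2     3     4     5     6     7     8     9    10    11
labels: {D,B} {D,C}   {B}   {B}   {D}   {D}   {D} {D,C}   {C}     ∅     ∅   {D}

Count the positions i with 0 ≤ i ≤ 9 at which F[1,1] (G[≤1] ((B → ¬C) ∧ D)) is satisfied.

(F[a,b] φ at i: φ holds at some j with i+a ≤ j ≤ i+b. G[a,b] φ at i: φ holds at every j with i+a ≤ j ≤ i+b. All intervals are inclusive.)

Evaluate at each i in [0,9]:
  i=0: ✗ (none in [1,1])
  i=1: ✗ (none in [2,2])
  i=2: ✗ (none in [3,3])
  i=3: ✓ (witness j=4)
  i=4: ✓ (witness j=5)
  i=5: ✓ (witness j=6)
  i=6: ✗ (none in [7,7])
  i=7: ✗ (none in [8,8])
  i=8: ✗ (none in [9,9])
  i=9: ✗ (none in [10,10])
Positions where it holds: {3, 4, 5} → 3.

3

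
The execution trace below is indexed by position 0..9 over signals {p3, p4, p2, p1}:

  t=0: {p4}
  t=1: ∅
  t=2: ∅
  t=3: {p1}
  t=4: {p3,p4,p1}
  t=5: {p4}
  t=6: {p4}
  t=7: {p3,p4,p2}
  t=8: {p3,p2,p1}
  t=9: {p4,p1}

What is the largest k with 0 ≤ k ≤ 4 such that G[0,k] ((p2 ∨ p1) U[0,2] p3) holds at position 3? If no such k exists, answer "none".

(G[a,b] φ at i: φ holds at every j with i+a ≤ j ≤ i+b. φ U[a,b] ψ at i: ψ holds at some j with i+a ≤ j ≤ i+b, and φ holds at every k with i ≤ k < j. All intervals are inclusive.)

((p2 ∨ p1) U[0,2] p3) must hold from j=3 onward; find where it first fails.
  j=3: holds
  j=4: holds
  j=5: fails
Holds on [3,4], so largest k = 1.

1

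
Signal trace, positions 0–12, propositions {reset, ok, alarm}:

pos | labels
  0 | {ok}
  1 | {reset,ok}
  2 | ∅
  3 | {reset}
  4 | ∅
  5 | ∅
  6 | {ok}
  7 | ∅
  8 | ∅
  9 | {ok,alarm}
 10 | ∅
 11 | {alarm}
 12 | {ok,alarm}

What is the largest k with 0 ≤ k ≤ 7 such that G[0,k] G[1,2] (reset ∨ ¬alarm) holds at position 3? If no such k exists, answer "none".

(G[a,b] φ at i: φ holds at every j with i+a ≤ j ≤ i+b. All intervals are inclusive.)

3

G[1,2] (reset ∨ ¬alarm) must hold from j=3 onward; find where it first fails.
  j=3: holds
  j=4: holds
  j=5: holds
  j=6: holds
  j=7: fails
Holds on [3,6], so largest k = 3.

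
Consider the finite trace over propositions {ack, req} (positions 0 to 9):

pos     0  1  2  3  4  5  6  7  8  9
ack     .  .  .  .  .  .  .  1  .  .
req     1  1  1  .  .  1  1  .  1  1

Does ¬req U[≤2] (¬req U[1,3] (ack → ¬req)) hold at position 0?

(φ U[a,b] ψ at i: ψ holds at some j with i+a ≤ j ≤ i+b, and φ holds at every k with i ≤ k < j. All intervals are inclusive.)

False

Need some j in [0,2] with (¬req U[1,3] (ack → ¬req)), and ¬req at every k in [0,j-1].
  j=0: (¬req U[1,3] (ack → ¬req)) — fails.
  j=1: (¬req U[1,3] (ack → ¬req)) — fails.
  j=2: (¬req U[1,3] (ack → ¬req)) — fails.
No j in the window works → until fails.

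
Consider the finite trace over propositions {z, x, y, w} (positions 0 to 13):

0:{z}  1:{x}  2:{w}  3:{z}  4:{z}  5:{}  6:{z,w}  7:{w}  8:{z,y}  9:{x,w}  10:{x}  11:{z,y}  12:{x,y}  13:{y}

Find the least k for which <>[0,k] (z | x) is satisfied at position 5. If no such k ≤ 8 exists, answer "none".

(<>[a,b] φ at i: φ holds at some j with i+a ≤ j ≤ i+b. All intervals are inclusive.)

1

Scan j = 5,6,… for (z | x):
  j=5: fails
  j=6: holds
First hit at j=6, so smallest k = 6-5 = 1.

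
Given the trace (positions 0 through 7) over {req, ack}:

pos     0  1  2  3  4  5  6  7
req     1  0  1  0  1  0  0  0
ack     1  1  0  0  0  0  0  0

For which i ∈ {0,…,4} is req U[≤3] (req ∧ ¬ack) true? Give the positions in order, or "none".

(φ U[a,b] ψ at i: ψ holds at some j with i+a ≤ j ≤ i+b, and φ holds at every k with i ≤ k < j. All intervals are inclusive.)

2, 4

Evaluate at each i in [0,4]:
  i=0: ✗ (lhs fails at k=1 before rhs at j=2)
  i=1: ✗ (lhs fails at k=1 before rhs at j=2)
  i=2: ✓ (rhs at j=2)
  i=3: ✗ (lhs fails at k=3 before rhs at j=4)
  i=4: ✓ (rhs at j=4)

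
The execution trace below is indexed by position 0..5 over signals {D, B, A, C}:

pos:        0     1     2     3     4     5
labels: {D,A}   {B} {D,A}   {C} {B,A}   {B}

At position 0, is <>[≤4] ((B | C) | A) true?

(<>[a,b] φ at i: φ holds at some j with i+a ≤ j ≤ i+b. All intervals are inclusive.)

Check ((B | C) | A) at each j in [0,4]:
  j=0: true
  j=1: true
  j=2: true
  j=3: true
  j=4: true
Found at j=0 → formula holds.

Holds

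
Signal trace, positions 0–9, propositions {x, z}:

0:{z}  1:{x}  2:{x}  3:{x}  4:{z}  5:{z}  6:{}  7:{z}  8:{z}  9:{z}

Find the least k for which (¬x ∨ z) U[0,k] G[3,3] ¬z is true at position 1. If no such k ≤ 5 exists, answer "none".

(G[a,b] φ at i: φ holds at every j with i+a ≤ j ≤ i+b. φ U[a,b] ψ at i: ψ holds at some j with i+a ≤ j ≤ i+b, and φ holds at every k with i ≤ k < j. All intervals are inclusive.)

Need earliest j ≥ 1 with G[3,3] ¬z, and (¬x ∨ z) at every k in [1,j-1].
  j=1: rhs fails.
  j=2: rhs fails.
  j=3: rhs holds but lhs fails at k=1.
  j=4: rhs fails.
  j=5: rhs fails.
  j=6: rhs fails.
No witness within the range → none.

none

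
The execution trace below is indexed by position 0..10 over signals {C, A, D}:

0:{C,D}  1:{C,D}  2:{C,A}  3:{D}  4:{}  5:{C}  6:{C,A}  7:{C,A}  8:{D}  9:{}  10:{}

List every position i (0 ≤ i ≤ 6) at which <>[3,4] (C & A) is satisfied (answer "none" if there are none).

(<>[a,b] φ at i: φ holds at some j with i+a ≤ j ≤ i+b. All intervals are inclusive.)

2, 3, 4

Evaluate at each i in [0,6]:
  i=0: ✗ (none in [3,4])
  i=1: ✗ (none in [4,5])
  i=2: ✓ (witness j=6)
  i=3: ✓ (witness j=6)
  i=4: ✓ (witness j=7)
  i=5: ✗ (none in [8,9])
  i=6: ✗ (none in [9,10])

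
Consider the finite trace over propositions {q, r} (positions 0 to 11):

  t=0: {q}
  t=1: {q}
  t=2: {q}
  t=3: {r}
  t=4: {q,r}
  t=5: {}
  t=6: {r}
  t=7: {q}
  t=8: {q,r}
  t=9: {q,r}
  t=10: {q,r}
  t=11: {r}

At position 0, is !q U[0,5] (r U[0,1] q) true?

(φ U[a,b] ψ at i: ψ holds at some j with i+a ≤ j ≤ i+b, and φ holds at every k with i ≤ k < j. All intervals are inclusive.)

Need some j in [0,5] with (r U[0,1] q), and !q at every k in [0,j-1].
  j=0: (r U[0,1] q) holds; no prefix to check → satisfied.

Holds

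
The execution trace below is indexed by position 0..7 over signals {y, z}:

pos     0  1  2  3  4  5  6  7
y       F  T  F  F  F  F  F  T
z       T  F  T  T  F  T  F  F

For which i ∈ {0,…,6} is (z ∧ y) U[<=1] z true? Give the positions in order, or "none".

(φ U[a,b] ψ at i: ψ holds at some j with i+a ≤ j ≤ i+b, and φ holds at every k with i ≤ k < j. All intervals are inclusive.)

Evaluate at each i in [0,6]:
  i=0: ✓ (rhs at j=0)
  i=1: ✗ (lhs fails at k=1 before rhs at j=2)
  i=2: ✓ (rhs at j=2)
  i=3: ✓ (rhs at j=3)
  i=4: ✗ (lhs fails at k=4 before rhs at j=5)
  i=5: ✓ (rhs at j=5)
  i=6: ✗ (no rhs in [6,7])

0, 2, 3, 5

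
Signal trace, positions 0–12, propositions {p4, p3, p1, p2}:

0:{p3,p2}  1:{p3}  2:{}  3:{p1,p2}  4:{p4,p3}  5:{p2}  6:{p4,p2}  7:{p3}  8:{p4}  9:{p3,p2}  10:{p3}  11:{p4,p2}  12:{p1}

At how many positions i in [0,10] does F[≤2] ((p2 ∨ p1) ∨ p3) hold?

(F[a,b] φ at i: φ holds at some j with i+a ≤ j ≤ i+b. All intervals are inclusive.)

11

Evaluate at each i in [0,10]:
  i=0: ✓ (witness j=0)
  i=1: ✓ (witness j=1)
  i=2: ✓ (witness j=3)
  i=3: ✓ (witness j=3)
  i=4: ✓ (witness j=4)
  i=5: ✓ (witness j=5)
  i=6: ✓ (witness j=6)
  i=7: ✓ (witness j=7)
  i=8: ✓ (witness j=9)
  i=9: ✓ (witness j=9)
  i=10: ✓ (witness j=10)
Positions where it holds: {0, 1, 2, 3, 4, 5, 6, 7, 8, 9, 10} → 11.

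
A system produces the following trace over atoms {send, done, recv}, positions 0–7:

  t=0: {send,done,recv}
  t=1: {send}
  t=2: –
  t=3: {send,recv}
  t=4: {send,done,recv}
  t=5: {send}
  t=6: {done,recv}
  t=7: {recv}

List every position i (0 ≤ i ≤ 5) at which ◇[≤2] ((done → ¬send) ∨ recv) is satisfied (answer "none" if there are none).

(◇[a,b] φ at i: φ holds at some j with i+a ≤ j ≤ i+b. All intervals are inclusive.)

0, 1, 2, 3, 4, 5

Evaluate at each i in [0,5]:
  i=0: ✓ (witness j=0)
  i=1: ✓ (witness j=1)
  i=2: ✓ (witness j=2)
  i=3: ✓ (witness j=3)
  i=4: ✓ (witness j=4)
  i=5: ✓ (witness j=5)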